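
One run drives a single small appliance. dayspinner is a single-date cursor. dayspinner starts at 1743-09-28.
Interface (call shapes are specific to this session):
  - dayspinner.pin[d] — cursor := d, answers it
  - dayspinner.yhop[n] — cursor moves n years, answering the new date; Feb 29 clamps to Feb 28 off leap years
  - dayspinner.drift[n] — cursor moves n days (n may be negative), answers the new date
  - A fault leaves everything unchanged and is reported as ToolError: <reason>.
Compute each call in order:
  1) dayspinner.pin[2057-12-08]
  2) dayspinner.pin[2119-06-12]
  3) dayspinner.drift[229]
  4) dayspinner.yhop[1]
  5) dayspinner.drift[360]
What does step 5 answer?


Answer: 2122-01-22

Derivation:
# dayspinner.pin(d: 2057-12-08) == 2057-12-08
# dayspinner.pin(d: 2119-06-12) == 2119-06-12
# dayspinner.drift(n: 229) == 2120-01-27
# dayspinner.yhop(n: 1) == 2121-01-27
# dayspinner.drift(n: 360) == 2122-01-22


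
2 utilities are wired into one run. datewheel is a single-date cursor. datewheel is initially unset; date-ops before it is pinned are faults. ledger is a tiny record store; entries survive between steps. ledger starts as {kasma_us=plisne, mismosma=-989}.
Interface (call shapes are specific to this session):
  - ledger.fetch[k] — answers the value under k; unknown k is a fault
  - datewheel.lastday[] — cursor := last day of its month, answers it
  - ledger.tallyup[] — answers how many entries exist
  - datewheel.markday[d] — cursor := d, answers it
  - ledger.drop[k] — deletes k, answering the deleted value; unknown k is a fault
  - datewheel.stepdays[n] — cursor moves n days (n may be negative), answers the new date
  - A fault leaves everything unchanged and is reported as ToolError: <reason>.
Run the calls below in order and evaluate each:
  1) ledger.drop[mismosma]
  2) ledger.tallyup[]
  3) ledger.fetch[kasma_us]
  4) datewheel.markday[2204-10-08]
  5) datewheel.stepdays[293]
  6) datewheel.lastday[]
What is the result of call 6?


I try ledger.drop with k='mismosma', and see -989.
Using ledger.tallyup, which returns 1.
I try ledger.fetch with k='kasma_us', and observe plisne.
Using datewheel.markday with d='2204-10-08', and observe 2204-10-08.
I call datewheel.stepdays with n='293', and see 2205-07-28.
I use datewheel.lastday(), and see 2205-07-31.

Answer: 2205-07-31


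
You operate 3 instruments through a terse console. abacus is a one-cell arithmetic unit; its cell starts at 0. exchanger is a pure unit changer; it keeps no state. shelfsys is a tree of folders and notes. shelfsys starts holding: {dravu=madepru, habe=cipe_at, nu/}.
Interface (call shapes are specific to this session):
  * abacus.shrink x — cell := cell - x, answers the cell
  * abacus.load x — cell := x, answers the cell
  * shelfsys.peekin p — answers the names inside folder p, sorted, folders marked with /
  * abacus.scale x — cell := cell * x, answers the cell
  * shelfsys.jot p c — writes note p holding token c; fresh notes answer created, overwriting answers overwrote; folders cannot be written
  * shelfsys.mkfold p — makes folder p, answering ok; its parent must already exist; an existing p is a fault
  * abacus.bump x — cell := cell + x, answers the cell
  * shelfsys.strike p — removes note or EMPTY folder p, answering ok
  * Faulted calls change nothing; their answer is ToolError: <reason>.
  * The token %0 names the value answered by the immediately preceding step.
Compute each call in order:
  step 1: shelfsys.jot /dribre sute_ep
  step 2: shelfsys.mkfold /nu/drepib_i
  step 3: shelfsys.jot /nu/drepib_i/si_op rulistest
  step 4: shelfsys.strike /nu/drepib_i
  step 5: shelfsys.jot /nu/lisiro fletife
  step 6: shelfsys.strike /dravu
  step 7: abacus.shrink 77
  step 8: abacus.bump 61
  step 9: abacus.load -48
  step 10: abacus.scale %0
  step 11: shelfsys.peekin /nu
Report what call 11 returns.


Answer: [drepib_i/, lisiro]

Derivation:
Now I run jot using /dribre, sute_ep: created.
I call mkfold using /nu/drepib_i, giving ok.
I try jot using /nu/drepib_i/si_op, rulistest, and see created.
I use strike using /nu/drepib_i, giving ToolError: not empty.
I run jot using /nu/lisiro, fletife, → created.
I invoke strike using /dravu, — result: ok.
I invoke shrink using 77, — result: -77.
I use bump using 61, giving -16.
Invoking load using -48, and see -48.
Using scale using %0, giving 2304.
I run peekin using /nu, and see [drepib_i/, lisiro].


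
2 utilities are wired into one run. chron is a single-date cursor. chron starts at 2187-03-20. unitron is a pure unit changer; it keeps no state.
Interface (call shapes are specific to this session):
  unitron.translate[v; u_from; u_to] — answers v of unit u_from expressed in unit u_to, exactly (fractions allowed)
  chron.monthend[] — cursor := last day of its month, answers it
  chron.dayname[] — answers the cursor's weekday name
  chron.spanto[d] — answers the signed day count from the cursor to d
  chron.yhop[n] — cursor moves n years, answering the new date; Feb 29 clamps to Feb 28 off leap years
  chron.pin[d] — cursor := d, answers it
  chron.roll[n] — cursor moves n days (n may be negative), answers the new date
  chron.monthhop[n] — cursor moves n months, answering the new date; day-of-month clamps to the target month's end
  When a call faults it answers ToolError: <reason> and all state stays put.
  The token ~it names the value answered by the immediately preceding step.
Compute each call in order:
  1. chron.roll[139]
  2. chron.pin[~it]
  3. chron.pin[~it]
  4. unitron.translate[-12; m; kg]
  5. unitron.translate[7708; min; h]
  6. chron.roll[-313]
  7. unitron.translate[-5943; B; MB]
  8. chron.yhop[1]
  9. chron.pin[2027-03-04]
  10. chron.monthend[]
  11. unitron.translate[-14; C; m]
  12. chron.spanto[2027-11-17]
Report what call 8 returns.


Answer: 2187-09-27

Derivation:
>> roll(139)
<< 2187-08-06
>> pin(~it)
<< 2187-08-06
>> pin(~it)
<< 2187-08-06
>> translate(-12, m, kg)
<< ToolError: incompatible units
>> translate(7708, min, h)
<< 1927/15
>> roll(-313)
<< 2186-09-27
>> translate(-5943, B, MB)
<< -5943/1000000
>> yhop(1)
<< 2187-09-27
>> pin(2027-03-04)
<< 2027-03-04
>> monthend()
<< 2027-03-31
>> translate(-14, C, m)
<< ToolError: incompatible units
>> spanto(2027-11-17)
<< 231


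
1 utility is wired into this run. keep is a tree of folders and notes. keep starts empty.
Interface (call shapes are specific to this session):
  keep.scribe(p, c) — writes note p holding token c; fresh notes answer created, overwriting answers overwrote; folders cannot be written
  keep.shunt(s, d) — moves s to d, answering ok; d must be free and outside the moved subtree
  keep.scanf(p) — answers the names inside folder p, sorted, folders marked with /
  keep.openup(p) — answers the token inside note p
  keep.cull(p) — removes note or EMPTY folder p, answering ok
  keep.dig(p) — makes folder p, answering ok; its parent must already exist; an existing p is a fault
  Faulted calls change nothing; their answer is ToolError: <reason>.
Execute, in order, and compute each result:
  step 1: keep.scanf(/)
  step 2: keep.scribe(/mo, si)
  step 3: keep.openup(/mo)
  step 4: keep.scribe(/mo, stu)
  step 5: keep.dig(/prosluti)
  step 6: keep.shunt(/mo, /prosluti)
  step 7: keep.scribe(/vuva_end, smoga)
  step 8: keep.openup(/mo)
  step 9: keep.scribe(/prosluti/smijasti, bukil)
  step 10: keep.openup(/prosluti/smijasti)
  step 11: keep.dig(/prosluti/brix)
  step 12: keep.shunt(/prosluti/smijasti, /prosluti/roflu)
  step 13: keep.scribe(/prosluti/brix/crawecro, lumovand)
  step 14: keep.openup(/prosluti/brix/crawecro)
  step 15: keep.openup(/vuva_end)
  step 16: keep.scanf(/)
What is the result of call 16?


# 1. scanf(p='/') ~> []
# 2. scribe(p='/mo', c='si') ~> created
# 3. openup(p='/mo') ~> si
# 4. scribe(p='/mo', c='stu') ~> overwrote
# 5. dig(p='/prosluti') ~> ok
# 6. shunt(s='/mo', d='/prosluti') ~> ToolError: exists
# 7. scribe(p='/vuva_end', c='smoga') ~> created
# 8. openup(p='/mo') ~> stu
# 9. scribe(p='/prosluti/smijasti', c='bukil') ~> created
# 10. openup(p='/prosluti/smijasti') ~> bukil
# 11. dig(p='/prosluti/brix') ~> ok
# 12. shunt(s='/prosluti/smijasti', d='/prosluti/roflu') ~> ok
# 13. scribe(p='/prosluti/brix/crawecro', c='lumovand') ~> created
# 14. openup(p='/prosluti/brix/crawecro') ~> lumovand
# 15. openup(p='/vuva_end') ~> smoga
# 16. scanf(p='/') ~> [mo, prosluti/, vuva_end]

Answer: [mo, prosluti/, vuva_end]


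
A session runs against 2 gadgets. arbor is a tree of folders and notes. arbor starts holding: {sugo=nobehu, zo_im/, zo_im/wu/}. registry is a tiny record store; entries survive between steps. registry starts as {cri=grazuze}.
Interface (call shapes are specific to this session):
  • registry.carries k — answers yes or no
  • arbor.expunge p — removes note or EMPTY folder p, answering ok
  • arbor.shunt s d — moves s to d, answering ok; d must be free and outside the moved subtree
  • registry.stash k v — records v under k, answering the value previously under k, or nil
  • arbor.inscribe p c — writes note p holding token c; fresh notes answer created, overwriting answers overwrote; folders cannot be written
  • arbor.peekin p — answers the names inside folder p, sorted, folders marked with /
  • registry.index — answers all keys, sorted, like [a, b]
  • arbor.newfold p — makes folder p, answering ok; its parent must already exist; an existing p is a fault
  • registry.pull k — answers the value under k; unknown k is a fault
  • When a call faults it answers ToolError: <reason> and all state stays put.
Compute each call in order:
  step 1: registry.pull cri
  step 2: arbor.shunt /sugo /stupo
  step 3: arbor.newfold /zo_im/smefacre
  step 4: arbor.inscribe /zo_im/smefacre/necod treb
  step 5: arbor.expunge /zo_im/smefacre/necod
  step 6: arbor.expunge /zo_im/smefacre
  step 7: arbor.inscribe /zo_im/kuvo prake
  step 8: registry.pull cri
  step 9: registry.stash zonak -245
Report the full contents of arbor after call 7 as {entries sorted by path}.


-- 1. registry.pull(k='cri') == grazuze
-- 2. arbor.shunt(s='/sugo', d='/stupo') == ok
-- 3. arbor.newfold(p='/zo_im/smefacre') == ok
-- 4. arbor.inscribe(p='/zo_im/smefacre/necod', c='treb') == created
-- 5. arbor.expunge(p='/zo_im/smefacre/necod') == ok
-- 6. arbor.expunge(p='/zo_im/smefacre') == ok
-- 7. arbor.inscribe(p='/zo_im/kuvo', c='prake') == created
-- 8. registry.pull(k='cri') == grazuze
-- 9. registry.stash(k='zonak', v='-245') == nil

Answer: {stupo=nobehu, zo_im/, zo_im/kuvo=prake, zo_im/wu/}


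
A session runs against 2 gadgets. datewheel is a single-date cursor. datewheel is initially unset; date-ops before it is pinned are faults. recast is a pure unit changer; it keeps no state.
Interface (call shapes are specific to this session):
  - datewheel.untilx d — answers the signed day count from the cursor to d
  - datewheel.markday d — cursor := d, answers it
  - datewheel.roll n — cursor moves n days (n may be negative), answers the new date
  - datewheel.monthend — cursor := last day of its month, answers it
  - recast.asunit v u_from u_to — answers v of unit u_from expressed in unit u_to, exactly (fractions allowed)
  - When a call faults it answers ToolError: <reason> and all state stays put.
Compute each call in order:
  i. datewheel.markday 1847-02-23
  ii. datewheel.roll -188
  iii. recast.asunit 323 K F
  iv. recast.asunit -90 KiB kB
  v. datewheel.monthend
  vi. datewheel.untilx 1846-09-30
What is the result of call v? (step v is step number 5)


Answer: 1846-08-31

Derivation:
~$ datewheel.markday d=1847-02-23
[out] 1847-02-23
~$ datewheel.roll n=-188
[out] 1846-08-19
~$ recast.asunit v=323 u_from=K u_to=F
[out] 12173/100
~$ recast.asunit v=-90 u_from=KiB u_to=kB
[out] -2304/25
~$ datewheel.monthend
[out] 1846-08-31
~$ datewheel.untilx d=1846-09-30
[out] 30


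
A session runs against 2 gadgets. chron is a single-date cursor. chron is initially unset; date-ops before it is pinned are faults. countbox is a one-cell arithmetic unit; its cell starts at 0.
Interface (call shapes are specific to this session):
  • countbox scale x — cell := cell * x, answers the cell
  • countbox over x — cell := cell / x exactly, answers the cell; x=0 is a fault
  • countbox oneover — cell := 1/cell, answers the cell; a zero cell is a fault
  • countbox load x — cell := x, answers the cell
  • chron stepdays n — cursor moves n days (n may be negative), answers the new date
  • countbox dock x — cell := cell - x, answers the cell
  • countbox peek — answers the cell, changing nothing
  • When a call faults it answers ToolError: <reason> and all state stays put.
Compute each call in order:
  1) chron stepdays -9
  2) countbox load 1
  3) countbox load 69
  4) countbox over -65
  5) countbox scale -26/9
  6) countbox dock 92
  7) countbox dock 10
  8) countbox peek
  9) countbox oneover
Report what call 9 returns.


Answer: -15/1484

Derivation:
Step: chron stepdays[n→-9]
Result: ToolError: no date set
Step: countbox load[x→1]
Result: 1
Step: countbox load[x→69]
Result: 69
Step: countbox over[x→-65]
Result: -69/65
Step: countbox scale[x→-26/9]
Result: 46/15
Step: countbox dock[x→92]
Result: -1334/15
Step: countbox dock[x→10]
Result: -1484/15
Step: countbox peek[]
Result: -1484/15
Step: countbox oneover[]
Result: -15/1484


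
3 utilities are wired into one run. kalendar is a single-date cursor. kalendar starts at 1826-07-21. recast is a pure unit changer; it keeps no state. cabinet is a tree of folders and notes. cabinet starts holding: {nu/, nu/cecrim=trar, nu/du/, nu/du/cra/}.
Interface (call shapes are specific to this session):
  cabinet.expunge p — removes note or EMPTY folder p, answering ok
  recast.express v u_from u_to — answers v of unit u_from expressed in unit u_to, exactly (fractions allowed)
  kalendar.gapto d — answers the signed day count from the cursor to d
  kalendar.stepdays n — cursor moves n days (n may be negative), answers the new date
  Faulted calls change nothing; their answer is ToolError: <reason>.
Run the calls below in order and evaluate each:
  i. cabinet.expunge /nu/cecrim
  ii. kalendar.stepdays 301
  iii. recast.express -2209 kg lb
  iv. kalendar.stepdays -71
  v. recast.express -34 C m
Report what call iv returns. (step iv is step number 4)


Answer: 1827-03-08

Derivation:
I call expunge with p=/nu/cecrim, giving ok.
Using stepdays with n=301, yielding 1827-05-18.
I try express with v=-2209, u_from=kg, u_to=lb, and see -220900000000/45359237.
I call stepdays with n=-71: 1827-03-08.
Using express with v=-34, u_from=C, u_to=m, yielding ToolError: incompatible units.


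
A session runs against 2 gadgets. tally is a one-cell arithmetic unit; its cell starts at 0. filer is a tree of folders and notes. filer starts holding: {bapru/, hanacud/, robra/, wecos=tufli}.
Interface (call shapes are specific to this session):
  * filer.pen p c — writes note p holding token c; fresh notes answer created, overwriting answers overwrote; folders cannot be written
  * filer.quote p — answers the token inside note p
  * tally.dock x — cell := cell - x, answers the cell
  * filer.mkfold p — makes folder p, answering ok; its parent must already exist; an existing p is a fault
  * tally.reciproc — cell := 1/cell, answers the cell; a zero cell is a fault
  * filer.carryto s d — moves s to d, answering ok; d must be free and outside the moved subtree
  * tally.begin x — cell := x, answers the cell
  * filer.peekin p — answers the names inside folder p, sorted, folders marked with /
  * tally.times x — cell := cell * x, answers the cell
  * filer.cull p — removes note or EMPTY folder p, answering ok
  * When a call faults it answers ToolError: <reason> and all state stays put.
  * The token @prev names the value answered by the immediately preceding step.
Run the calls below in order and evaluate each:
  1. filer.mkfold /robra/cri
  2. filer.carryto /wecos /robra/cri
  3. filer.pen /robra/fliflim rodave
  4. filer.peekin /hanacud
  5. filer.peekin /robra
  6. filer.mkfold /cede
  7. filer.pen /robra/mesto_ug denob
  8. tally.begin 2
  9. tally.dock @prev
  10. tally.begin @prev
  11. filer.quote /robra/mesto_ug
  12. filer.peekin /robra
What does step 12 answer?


;; 1. filer.mkfold(p='/robra/cri') => ok
;; 2. filer.carryto(s='/wecos', d='/robra/cri') => ToolError: exists
;; 3. filer.pen(p='/robra/fliflim', c='rodave') => created
;; 4. filer.peekin(p='/hanacud') => []
;; 5. filer.peekin(p='/robra') => [cri/, fliflim]
;; 6. filer.mkfold(p='/cede') => ok
;; 7. filer.pen(p='/robra/mesto_ug', c='denob') => created
;; 8. tally.begin(x='2') => 2
;; 9. tally.dock(x='@prev') => 0
;; 10. tally.begin(x='@prev') => 0
;; 11. filer.quote(p='/robra/mesto_ug') => denob
;; 12. filer.peekin(p='/robra') => [cri/, fliflim, mesto_ug]

Answer: [cri/, fliflim, mesto_ug]


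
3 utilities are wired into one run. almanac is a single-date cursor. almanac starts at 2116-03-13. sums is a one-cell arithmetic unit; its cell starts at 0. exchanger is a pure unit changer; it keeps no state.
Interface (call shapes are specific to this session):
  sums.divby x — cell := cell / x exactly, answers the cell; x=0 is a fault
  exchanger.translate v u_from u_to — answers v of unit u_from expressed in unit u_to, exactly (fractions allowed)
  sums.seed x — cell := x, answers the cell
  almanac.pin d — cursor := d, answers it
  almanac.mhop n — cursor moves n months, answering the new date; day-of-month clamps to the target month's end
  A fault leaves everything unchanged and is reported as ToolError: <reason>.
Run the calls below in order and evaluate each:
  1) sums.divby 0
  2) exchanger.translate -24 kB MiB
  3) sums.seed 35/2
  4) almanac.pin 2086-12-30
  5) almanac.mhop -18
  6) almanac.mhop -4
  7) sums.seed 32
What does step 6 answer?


Answer: 2085-02-28

Derivation:
Invoking sums.divby using x→0, → ToolError: division by zero.
Calling exchanger.translate using v→-24, u_from→kB, u_to→MiB, and see -375/16384.
Now I run sums.seed using x→35/2, → 35/2.
Calling almanac.pin using d→2086-12-30, and observe 2086-12-30.
I run almanac.mhop using n→-18, and observe 2085-06-30.
I run almanac.mhop using n→-4, which returns 2085-02-28.
Then sums.seed using x→32, giving 32.


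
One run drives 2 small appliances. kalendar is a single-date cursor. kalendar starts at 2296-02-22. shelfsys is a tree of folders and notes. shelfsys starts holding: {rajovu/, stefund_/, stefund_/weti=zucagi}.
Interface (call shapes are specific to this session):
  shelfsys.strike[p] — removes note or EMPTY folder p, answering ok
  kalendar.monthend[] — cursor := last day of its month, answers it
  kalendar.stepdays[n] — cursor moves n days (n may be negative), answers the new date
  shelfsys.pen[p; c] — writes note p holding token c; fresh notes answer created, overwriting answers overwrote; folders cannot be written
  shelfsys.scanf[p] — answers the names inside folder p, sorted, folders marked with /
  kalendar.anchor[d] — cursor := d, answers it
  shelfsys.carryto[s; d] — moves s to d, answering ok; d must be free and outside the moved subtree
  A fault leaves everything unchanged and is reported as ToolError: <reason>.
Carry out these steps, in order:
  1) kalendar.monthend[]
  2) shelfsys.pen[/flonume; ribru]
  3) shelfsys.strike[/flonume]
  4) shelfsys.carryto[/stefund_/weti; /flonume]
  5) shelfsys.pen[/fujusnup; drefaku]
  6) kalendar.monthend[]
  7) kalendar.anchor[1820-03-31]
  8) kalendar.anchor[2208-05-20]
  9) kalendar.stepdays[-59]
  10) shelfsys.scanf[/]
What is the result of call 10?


Answer: [flonume, fujusnup, rajovu/, stefund_/]

Derivation:
% 1. kalendar.monthend() ~> 2296-02-29
% 2. shelfsys.pen(p: /flonume, c: ribru) ~> created
% 3. shelfsys.strike(p: /flonume) ~> ok
% 4. shelfsys.carryto(s: /stefund_/weti, d: /flonume) ~> ok
% 5. shelfsys.pen(p: /fujusnup, c: drefaku) ~> created
% 6. kalendar.monthend() ~> 2296-02-29
% 7. kalendar.anchor(d: 1820-03-31) ~> 1820-03-31
% 8. kalendar.anchor(d: 2208-05-20) ~> 2208-05-20
% 9. kalendar.stepdays(n: -59) ~> 2208-03-22
% 10. shelfsys.scanf(p: /) ~> [flonume, fujusnup, rajovu/, stefund_/]


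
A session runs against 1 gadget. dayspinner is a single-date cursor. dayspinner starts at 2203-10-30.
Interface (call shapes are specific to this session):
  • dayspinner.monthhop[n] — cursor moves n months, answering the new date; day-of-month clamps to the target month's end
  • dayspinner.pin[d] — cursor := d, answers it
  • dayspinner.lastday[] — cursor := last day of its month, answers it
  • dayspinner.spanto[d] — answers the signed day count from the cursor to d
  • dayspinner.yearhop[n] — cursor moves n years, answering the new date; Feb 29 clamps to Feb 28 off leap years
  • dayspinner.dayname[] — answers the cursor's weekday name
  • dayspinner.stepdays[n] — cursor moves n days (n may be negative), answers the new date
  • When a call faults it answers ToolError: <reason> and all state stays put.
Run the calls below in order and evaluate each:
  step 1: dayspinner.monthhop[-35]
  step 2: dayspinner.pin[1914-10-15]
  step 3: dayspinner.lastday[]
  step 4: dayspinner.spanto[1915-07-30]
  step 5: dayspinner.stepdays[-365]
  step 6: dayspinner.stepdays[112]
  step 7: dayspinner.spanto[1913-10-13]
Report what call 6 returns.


Answer: 1914-02-20

Derivation:
>> dayspinner.monthhop(-35)
<< 2200-11-30
>> dayspinner.pin(1914-10-15)
<< 1914-10-15
>> dayspinner.lastday()
<< 1914-10-31
>> dayspinner.spanto(1915-07-30)
<< 272
>> dayspinner.stepdays(-365)
<< 1913-10-31
>> dayspinner.stepdays(112)
<< 1914-02-20
>> dayspinner.spanto(1913-10-13)
<< -130


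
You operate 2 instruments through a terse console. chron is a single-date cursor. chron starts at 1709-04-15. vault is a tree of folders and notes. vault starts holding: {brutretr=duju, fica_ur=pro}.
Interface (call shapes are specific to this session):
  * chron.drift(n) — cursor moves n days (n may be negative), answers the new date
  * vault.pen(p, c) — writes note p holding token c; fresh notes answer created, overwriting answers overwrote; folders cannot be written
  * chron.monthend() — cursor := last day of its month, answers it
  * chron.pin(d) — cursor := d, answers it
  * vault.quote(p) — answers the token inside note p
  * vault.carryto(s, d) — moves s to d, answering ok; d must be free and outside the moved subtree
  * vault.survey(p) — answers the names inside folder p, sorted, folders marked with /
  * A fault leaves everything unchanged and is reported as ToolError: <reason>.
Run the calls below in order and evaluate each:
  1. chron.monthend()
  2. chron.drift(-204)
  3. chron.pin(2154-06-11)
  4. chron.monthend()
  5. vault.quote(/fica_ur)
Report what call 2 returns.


> chron.monthend
  1709-04-30
> chron.drift n='-204'
  1708-10-08
> chron.pin d='2154-06-11'
  2154-06-11
> chron.monthend
  2154-06-30
> vault.quote p='/fica_ur'
  pro

Answer: 1708-10-08


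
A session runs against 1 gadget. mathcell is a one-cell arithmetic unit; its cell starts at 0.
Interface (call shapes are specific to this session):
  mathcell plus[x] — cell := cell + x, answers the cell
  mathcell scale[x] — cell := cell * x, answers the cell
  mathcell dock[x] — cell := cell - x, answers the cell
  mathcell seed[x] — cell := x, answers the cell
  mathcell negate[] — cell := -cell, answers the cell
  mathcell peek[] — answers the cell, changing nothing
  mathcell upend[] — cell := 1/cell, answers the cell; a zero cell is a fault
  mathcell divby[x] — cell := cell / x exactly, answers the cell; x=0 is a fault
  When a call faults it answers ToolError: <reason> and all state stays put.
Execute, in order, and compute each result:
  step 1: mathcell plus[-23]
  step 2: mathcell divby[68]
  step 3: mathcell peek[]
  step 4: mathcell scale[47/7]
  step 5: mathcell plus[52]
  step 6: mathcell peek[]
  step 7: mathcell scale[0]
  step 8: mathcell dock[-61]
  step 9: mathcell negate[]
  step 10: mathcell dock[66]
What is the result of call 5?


Answer: 23671/476

Derivation:
Then mathcell plus(x→-23), giving -23.
I call mathcell divby(x→68), which returns -23/68.
Next I call mathcell peek, which returns -23/68.
Invoking mathcell scale(x→47/7), and observe -1081/476.
I try mathcell plus(x→52), giving 23671/476.
I invoke mathcell peek, and see 23671/476.
I use mathcell scale(x→0), yielding 0.
I try mathcell dock(x→-61), and see 61.
I try mathcell negate, which returns -61.
I invoke mathcell dock(x→66), giving -127.


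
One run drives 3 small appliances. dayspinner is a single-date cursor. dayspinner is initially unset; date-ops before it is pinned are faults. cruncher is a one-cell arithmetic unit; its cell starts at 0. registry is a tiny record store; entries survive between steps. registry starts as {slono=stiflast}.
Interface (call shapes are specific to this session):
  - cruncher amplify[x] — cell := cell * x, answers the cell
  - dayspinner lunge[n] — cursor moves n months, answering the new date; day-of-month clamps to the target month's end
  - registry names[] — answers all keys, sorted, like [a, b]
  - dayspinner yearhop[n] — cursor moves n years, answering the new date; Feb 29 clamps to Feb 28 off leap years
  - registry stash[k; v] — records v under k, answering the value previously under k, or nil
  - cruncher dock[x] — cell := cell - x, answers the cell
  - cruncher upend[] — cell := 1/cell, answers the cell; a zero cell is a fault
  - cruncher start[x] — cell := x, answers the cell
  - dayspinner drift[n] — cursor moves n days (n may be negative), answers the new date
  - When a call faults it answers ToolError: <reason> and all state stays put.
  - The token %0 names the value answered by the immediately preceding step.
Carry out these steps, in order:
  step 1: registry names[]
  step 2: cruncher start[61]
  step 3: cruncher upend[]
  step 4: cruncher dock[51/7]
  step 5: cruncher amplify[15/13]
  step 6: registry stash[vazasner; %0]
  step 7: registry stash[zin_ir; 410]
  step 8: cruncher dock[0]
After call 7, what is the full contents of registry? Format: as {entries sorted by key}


~$ registry names
[out] [slono]
~$ cruncher start x=61
[out] 61
~$ cruncher upend
[out] 1/61
~$ cruncher dock x=51/7
[out] -3104/427
~$ cruncher amplify x=15/13
[out] -46560/5551
~$ registry stash k=vazasner v=%0
[out] nil
~$ registry stash k=zin_ir v=410
[out] nil
~$ cruncher dock x=0
[out] -46560/5551

Answer: {slono=stiflast, vazasner=-46560/5551, zin_ir=410}


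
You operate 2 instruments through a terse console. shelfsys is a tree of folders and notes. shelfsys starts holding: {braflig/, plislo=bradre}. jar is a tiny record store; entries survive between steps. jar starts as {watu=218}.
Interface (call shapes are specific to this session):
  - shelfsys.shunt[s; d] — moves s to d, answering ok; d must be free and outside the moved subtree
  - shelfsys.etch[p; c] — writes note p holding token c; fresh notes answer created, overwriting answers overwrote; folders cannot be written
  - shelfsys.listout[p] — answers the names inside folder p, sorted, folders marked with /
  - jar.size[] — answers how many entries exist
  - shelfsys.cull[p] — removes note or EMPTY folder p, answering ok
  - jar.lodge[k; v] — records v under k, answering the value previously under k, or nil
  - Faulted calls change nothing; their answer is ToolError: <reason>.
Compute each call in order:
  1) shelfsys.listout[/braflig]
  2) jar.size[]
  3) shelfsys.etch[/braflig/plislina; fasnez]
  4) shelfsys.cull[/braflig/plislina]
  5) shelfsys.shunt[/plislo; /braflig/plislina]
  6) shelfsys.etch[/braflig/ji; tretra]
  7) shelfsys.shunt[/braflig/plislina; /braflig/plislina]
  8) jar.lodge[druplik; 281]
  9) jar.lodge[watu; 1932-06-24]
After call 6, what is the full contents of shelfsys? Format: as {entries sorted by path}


> listout p: /braflig
[out] []
> size
[out] 1
> etch p: /braflig/plislina c: fasnez
[out] created
> cull p: /braflig/plislina
[out] ok
> shunt s: /plislo d: /braflig/plislina
[out] ok
> etch p: /braflig/ji c: tretra
[out] created
> shunt s: /braflig/plislina d: /braflig/plislina
[out] ToolError: exists
> lodge k: druplik v: 281
[out] nil
> lodge k: watu v: 1932-06-24
[out] 218

Answer: {braflig/, braflig/ji=tretra, braflig/plislina=bradre}


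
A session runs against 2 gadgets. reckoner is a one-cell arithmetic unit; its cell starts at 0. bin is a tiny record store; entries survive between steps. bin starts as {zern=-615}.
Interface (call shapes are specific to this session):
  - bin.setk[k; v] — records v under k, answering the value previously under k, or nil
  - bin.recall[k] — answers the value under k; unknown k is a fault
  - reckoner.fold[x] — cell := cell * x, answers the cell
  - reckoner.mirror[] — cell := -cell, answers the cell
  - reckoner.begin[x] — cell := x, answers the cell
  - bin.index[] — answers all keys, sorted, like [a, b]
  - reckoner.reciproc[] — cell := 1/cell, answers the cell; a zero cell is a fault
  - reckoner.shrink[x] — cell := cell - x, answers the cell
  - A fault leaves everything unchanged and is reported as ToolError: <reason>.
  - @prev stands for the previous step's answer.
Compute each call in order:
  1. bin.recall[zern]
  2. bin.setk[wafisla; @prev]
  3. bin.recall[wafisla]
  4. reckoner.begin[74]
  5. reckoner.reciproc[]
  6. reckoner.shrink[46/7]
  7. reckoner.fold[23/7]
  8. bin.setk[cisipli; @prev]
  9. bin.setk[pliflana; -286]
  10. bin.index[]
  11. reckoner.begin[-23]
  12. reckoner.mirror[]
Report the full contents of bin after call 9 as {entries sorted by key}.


Answer: {cisipli=-78131/3626, pliflana=-286, wafisla=-615, zern=-615}

Derivation:
Calling bin.recall with k: zern, giving -615.
Using bin.setk with k: wafisla, v: @prev, which returns nil.
I call bin.recall with k: wafisla, giving -615.
Using reckoner.begin with x: 74, giving 74.
Now I run reckoner.reciproc, → 1/74.
Now I run reckoner.shrink with x: 46/7, and observe -3397/518.
Calling reckoner.fold with x: 23/7, → -78131/3626.
I invoke bin.setk with k: cisipli, v: @prev: nil.
I use bin.setk with k: pliflana, v: -286, → nil.
I use bin.index(), and get [cisipli, pliflana, wafisla, zern].
Invoking reckoner.begin with x: -23, and see -23.
I use reckoner.mirror, → 23.


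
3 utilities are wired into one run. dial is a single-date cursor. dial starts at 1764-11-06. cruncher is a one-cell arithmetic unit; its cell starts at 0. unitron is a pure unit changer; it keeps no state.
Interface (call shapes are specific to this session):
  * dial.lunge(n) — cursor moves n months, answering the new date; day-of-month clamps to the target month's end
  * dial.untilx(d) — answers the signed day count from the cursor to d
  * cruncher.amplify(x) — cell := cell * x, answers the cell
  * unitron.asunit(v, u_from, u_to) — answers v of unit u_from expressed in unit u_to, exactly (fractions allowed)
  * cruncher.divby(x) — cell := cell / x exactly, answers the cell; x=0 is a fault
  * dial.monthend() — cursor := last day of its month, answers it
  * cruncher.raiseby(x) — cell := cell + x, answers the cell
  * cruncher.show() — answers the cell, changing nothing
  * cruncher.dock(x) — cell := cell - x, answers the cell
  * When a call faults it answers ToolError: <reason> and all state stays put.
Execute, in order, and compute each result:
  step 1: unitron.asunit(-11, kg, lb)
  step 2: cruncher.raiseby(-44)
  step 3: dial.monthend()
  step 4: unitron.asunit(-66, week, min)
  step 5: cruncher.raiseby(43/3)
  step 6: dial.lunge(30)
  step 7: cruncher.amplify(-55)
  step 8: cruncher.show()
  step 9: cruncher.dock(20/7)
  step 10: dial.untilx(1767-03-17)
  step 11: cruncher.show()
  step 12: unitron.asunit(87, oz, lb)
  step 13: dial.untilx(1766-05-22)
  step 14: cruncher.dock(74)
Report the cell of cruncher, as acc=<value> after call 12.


Answer: acc=34205/21

Derivation:
% 1. unitron.asunit(-11, kg, lb) => -100000000/4123567
% 2. cruncher.raiseby(-44) => -44
% 3. dial.monthend() => 1764-11-30
% 4. unitron.asunit(-66, week, min) => -665280
% 5. cruncher.raiseby(43/3) => -89/3
% 6. dial.lunge(30) => 1767-05-30
% 7. cruncher.amplify(-55) => 4895/3
% 8. cruncher.show() => 4895/3
% 9. cruncher.dock(20/7) => 34205/21
% 10. dial.untilx(1767-03-17) => -74
% 11. cruncher.show() => 34205/21
% 12. unitron.asunit(87, oz, lb) => 87/16
% 13. dial.untilx(1766-05-22) => -373
% 14. cruncher.dock(74) => 32651/21


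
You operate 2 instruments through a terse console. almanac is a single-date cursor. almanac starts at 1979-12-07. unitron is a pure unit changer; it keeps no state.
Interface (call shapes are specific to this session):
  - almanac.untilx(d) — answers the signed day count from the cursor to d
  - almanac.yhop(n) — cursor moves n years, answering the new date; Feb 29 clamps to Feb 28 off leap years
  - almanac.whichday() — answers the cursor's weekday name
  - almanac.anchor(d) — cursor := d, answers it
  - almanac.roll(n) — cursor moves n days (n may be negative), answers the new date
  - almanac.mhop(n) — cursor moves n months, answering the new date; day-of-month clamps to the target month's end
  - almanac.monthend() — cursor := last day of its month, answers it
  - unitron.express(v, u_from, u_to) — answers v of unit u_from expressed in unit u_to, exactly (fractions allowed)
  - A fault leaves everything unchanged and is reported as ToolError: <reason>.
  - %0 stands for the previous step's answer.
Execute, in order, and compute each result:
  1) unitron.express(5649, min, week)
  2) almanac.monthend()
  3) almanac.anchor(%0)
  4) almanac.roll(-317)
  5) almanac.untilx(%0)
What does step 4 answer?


>> unitron.express(v→5649, u_from→min, u_to→week)
<< 269/480
>> almanac.monthend()
<< 1979-12-31
>> almanac.anchor(d→%0)
<< 1979-12-31
>> almanac.roll(n→-317)
<< 1979-02-17
>> almanac.untilx(d→%0)
<< 0

Answer: 1979-02-17


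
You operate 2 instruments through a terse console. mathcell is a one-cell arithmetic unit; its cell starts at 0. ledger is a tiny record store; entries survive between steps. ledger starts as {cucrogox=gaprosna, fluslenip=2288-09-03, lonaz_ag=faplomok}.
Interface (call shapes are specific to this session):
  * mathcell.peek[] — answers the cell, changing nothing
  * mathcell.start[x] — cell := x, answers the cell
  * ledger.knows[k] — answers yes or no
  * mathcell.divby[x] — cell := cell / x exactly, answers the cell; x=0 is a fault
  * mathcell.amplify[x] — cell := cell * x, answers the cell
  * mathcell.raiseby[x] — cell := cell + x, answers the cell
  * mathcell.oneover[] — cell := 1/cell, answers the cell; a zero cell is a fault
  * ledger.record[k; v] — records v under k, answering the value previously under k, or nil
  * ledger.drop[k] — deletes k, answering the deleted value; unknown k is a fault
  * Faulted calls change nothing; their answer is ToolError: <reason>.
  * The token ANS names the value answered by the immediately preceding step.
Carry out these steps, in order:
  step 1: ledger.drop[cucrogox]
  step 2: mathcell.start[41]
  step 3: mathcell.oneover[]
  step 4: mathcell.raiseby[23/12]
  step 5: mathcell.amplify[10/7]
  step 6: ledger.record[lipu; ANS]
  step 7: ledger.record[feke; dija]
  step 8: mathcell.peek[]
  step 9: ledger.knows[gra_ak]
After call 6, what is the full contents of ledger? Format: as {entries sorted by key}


>>> ledger.drop k→cucrogox
:: gaprosna
>>> mathcell.start x→41
:: 41
>>> mathcell.oneover
:: 1/41
>>> mathcell.raiseby x→23/12
:: 955/492
>>> mathcell.amplify x→10/7
:: 4775/1722
>>> ledger.record k→lipu v→ANS
:: nil
>>> ledger.record k→feke v→dija
:: nil
>>> mathcell.peek
:: 4775/1722
>>> ledger.knows k→gra_ak
:: no

Answer: {fluslenip=2288-09-03, lipu=4775/1722, lonaz_ag=faplomok}


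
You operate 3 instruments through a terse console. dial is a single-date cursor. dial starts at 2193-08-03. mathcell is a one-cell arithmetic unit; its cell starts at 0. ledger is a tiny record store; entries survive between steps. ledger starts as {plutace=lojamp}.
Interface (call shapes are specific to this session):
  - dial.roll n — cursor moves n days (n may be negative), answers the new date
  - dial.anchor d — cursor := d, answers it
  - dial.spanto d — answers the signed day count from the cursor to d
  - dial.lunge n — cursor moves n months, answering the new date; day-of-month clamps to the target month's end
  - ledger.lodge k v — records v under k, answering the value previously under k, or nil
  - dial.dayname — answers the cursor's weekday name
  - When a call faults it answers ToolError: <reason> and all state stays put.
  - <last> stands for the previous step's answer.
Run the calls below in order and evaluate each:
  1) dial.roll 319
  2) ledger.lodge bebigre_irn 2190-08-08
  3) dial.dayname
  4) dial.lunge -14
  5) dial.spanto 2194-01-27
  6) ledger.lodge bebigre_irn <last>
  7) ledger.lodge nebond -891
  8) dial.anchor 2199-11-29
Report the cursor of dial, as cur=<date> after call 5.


Answer: cur=2193-04-18

Derivation:
→ roll(n=319)
← 2194-06-18
→ lodge(k=bebigre_irn, v=2190-08-08)
← nil
→ dayname()
← Wednesday
→ lunge(n=-14)
← 2193-04-18
→ spanto(d=2194-01-27)
← 284
→ lodge(k=bebigre_irn, v=<last>)
← 2190-08-08
→ lodge(k=nebond, v=-891)
← nil
→ anchor(d=2199-11-29)
← 2199-11-29


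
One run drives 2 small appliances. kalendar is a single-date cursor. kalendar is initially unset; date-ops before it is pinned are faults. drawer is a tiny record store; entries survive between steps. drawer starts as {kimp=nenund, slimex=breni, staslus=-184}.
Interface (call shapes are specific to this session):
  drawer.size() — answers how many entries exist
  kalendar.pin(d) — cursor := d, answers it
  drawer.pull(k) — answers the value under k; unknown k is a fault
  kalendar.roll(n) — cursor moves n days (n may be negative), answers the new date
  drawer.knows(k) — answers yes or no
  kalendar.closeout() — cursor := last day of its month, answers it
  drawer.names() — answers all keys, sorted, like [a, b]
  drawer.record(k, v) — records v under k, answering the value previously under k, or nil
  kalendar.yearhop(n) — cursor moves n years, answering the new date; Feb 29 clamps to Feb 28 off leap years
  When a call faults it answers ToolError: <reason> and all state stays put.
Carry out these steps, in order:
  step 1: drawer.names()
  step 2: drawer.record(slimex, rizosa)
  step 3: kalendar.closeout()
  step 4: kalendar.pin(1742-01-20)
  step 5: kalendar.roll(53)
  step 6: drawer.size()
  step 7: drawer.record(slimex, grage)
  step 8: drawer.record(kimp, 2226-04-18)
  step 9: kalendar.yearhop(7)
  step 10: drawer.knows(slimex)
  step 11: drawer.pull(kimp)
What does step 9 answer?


Answer: 1749-03-14

Derivation:
-- 1. names() ~> [kimp, slimex, staslus]
-- 2. record(slimex, rizosa) ~> breni
-- 3. closeout() ~> ToolError: no date set
-- 4. pin(1742-01-20) ~> 1742-01-20
-- 5. roll(53) ~> 1742-03-14
-- 6. size() ~> 3
-- 7. record(slimex, grage) ~> rizosa
-- 8. record(kimp, 2226-04-18) ~> nenund
-- 9. yearhop(7) ~> 1749-03-14
-- 10. knows(slimex) ~> yes
-- 11. pull(kimp) ~> 2226-04-18


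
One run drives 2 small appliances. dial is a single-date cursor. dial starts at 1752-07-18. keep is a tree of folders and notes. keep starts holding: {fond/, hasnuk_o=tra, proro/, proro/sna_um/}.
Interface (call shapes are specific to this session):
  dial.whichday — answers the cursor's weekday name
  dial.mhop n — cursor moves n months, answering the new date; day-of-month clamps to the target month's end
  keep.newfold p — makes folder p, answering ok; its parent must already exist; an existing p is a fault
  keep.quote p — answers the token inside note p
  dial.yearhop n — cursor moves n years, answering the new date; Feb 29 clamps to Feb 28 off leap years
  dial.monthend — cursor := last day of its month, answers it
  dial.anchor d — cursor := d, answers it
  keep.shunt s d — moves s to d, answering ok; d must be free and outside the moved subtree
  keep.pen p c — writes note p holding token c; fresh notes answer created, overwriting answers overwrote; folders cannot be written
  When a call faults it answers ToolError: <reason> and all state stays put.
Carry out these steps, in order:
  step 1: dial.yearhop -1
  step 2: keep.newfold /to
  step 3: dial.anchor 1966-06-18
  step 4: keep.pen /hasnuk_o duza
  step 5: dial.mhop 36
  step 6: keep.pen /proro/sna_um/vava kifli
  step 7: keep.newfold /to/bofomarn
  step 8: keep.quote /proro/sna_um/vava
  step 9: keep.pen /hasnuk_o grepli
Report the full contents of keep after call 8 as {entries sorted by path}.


>> yearhop(-1)
<< 1751-07-18
>> newfold(/to)
<< ok
>> anchor(1966-06-18)
<< 1966-06-18
>> pen(/hasnuk_o, duza)
<< overwrote
>> mhop(36)
<< 1969-06-18
>> pen(/proro/sna_um/vava, kifli)
<< created
>> newfold(/to/bofomarn)
<< ok
>> quote(/proro/sna_um/vava)
<< kifli
>> pen(/hasnuk_o, grepli)
<< overwrote

Answer: {fond/, hasnuk_o=duza, proro/, proro/sna_um/, proro/sna_um/vava=kifli, to/, to/bofomarn/}
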